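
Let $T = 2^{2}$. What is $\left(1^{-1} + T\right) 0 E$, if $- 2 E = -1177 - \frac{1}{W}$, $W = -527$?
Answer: $0$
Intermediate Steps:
$T = 4$
$E = \frac{310139}{527}$ ($E = - \frac{-1177 - \frac{1}{-527}}{2} = - \frac{-1177 - - \frac{1}{527}}{2} = - \frac{-1177 + \frac{1}{527}}{2} = \left(- \frac{1}{2}\right) \left(- \frac{620278}{527}\right) = \frac{310139}{527} \approx 588.5$)
$\left(1^{-1} + T\right) 0 E = \left(1^{-1} + 4\right) 0 \cdot \frac{310139}{527} = \left(1 + 4\right) 0 \cdot \frac{310139}{527} = 5 \cdot 0 \cdot \frac{310139}{527} = 0 \cdot \frac{310139}{527} = 0$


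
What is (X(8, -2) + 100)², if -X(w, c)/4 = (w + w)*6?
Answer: 80656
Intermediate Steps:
X(w, c) = -48*w (X(w, c) = -4*(w + w)*6 = -4*2*w*6 = -48*w)
(X(8, -2) + 100)² = (-48*8 + 100)² = (-384 + 100)² = (-284)² = 80656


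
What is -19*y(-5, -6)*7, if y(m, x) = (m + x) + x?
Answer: 2261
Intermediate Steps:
y(m, x) = m + 2*x
-19*y(-5, -6)*7 = -19*(-5 + 2*(-6))*7 = -19*(-5 - 12)*7 = -19*(-17)*7 = 323*7 = 2261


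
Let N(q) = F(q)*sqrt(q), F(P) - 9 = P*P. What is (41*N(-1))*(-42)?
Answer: -17220*I ≈ -17220.0*I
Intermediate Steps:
F(P) = 9 + P**2 (F(P) = 9 + P*P = 9 + P**2)
N(q) = sqrt(q)*(9 + q**2) (N(q) = (9 + q**2)*sqrt(q) = sqrt(q)*(9 + q**2))
(41*N(-1))*(-42) = (41*(sqrt(-1)*(9 + (-1)**2)))*(-42) = (41*(I*(9 + 1)))*(-42) = (41*(I*10))*(-42) = (41*(10*I))*(-42) = (410*I)*(-42) = -17220*I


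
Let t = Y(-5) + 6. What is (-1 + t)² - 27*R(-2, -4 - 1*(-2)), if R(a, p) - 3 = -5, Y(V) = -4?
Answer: 55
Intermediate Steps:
R(a, p) = -2 (R(a, p) = 3 - 5 = -2)
t = 2 (t = -4 + 6 = 2)
(-1 + t)² - 27*R(-2, -4 - 1*(-2)) = (-1 + 2)² - 27*(-2) = 1² + 54 = 1 + 54 = 55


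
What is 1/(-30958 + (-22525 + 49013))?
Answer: -1/4470 ≈ -0.00022371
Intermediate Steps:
1/(-30958 + (-22525 + 49013)) = 1/(-30958 + 26488) = 1/(-4470) = -1/4470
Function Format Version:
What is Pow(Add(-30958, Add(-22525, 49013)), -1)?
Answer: Rational(-1, 4470) ≈ -0.00022371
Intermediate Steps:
Pow(Add(-30958, Add(-22525, 49013)), -1) = Pow(Add(-30958, 26488), -1) = Pow(-4470, -1) = Rational(-1, 4470)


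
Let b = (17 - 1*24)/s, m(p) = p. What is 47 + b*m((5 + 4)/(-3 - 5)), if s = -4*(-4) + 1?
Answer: 6455/136 ≈ 47.463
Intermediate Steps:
s = 17 (s = 16 + 1 = 17)
b = -7/17 (b = (17 - 1*24)/17 = (17 - 24)*(1/17) = -7*1/17 = -7/17 ≈ -0.41176)
47 + b*m((5 + 4)/(-3 - 5)) = 47 - 7*(5 + 4)/(17*(-3 - 5)) = 47 - 63/(17*(-8)) = 47 - 63*(-1)/(17*8) = 47 - 7/17*(-9/8) = 47 + 63/136 = 6455/136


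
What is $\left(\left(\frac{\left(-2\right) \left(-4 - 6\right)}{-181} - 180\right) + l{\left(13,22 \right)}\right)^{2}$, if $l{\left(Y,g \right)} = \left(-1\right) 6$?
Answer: $\frac{1134746596}{32761} \approx 34637.0$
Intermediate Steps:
$l{\left(Y,g \right)} = -6$
$\left(\left(\frac{\left(-2\right) \left(-4 - 6\right)}{-181} - 180\right) + l{\left(13,22 \right)}\right)^{2} = \left(\left(\frac{\left(-2\right) \left(-4 - 6\right)}{-181} - 180\right) - 6\right)^{2} = \left(\left(\left(-2\right) \left(-10\right) \left(- \frac{1}{181}\right) - 180\right) - 6\right)^{2} = \left(\left(20 \left(- \frac{1}{181}\right) - 180\right) - 6\right)^{2} = \left(\left(- \frac{20}{181} - 180\right) - 6\right)^{2} = \left(- \frac{32600}{181} - 6\right)^{2} = \left(- \frac{33686}{181}\right)^{2} = \frac{1134746596}{32761}$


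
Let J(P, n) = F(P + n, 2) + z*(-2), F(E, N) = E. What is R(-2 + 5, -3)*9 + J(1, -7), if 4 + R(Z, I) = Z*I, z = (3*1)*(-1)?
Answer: -117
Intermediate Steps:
z = -3 (z = 3*(-1) = -3)
J(P, n) = 6 + P + n (J(P, n) = (P + n) - 3*(-2) = (P + n) + 6 = 6 + P + n)
R(Z, I) = -4 + I*Z (R(Z, I) = -4 + Z*I = -4 + I*Z)
R(-2 + 5, -3)*9 + J(1, -7) = (-4 - 3*(-2 + 5))*9 + (6 + 1 - 7) = (-4 - 3*3)*9 + 0 = (-4 - 9)*9 + 0 = -13*9 + 0 = -117 + 0 = -117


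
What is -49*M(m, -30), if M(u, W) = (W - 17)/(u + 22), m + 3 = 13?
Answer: 2303/32 ≈ 71.969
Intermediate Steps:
m = 10 (m = -3 + 13 = 10)
M(u, W) = (-17 + W)/(22 + u)
-49*M(m, -30) = -49*(-17 - 30)/(22 + 10) = -49*(-47)/32 = -49*(-47/32) = 2303/32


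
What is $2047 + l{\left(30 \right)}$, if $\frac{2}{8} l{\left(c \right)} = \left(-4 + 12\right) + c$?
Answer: $2199$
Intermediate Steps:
$l{\left(c \right)} = 32 + 4 c$ ($l{\left(c \right)} = 4 \left(\left(-4 + 12\right) + c\right) = 4 \left(8 + c\right) = 32 + 4 c$)
$2047 + l{\left(30 \right)} = 2047 + \left(32 + 4 \cdot 30\right) = 2047 + \left(32 + 120\right) = 2047 + 152 = 2199$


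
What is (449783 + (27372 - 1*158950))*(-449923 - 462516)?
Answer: -290342651995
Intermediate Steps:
(449783 + (27372 - 1*158950))*(-449923 - 462516) = (449783 + (27372 - 158950))*(-912439) = (449783 - 131578)*(-912439) = 318205*(-912439) = -290342651995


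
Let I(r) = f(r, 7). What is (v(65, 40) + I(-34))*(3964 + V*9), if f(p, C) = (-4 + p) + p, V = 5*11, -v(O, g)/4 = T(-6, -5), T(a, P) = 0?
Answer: -321048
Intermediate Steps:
v(O, g) = 0 (v(O, g) = -4*0 = 0)
V = 55
f(p, C) = -4 + 2*p
I(r) = -4 + 2*r
(v(65, 40) + I(-34))*(3964 + V*9) = (0 + (-4 + 2*(-34)))*(3964 + 55*9) = (0 + (-4 - 68))*(3964 + 495) = (0 - 72)*4459 = -72*4459 = -321048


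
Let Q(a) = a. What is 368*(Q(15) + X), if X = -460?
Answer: -163760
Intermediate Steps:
368*(Q(15) + X) = 368*(15 - 460) = 368*(-445) = -163760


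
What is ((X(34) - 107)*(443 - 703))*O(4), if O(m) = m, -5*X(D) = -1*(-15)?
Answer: 114400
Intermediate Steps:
X(D) = -3 (X(D) = -(-1)*(-15)/5 = -1/5*15 = -3)
((X(34) - 107)*(443 - 703))*O(4) = ((-3 - 107)*(443 - 703))*4 = -110*(-260)*4 = 28600*4 = 114400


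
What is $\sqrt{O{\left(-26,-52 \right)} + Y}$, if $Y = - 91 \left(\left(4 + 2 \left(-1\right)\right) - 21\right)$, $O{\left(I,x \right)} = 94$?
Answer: $\sqrt{1823} \approx 42.697$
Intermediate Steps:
$Y = 1729$ ($Y = - 91 \left(\left(4 - 2\right) - 21\right) = - 91 \left(2 - 21\right) = \left(-91\right) \left(-19\right) = 1729$)
$\sqrt{O{\left(-26,-52 \right)} + Y} = \sqrt{94 + 1729} = \sqrt{1823}$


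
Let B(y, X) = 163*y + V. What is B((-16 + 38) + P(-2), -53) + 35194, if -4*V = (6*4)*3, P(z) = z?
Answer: 38436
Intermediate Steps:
V = -18 (V = -6*4*3/4 = -6*3 = -1/4*72 = -18)
B(y, X) = -18 + 163*y (B(y, X) = 163*y - 18 = -18 + 163*y)
B((-16 + 38) + P(-2), -53) + 35194 = (-18 + 163*((-16 + 38) - 2)) + 35194 = (-18 + 163*(22 - 2)) + 35194 = (-18 + 163*20) + 35194 = (-18 + 3260) + 35194 = 3242 + 35194 = 38436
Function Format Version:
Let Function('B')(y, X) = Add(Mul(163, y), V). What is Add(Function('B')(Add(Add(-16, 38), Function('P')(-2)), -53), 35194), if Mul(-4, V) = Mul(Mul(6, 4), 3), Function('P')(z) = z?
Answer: 38436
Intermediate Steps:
V = -18 (V = Mul(Rational(-1, 4), Mul(Mul(6, 4), 3)) = Mul(Rational(-1, 4), Mul(24, 3)) = Mul(Rational(-1, 4), 72) = -18)
Function('B')(y, X) = Add(-18, Mul(163, y)) (Function('B')(y, X) = Add(Mul(163, y), -18) = Add(-18, Mul(163, y)))
Add(Function('B')(Add(Add(-16, 38), Function('P')(-2)), -53), 35194) = Add(Add(-18, Mul(163, Add(Add(-16, 38), -2))), 35194) = Add(Add(-18, Mul(163, Add(22, -2))), 35194) = Add(Add(-18, Mul(163, 20)), 35194) = Add(Add(-18, 3260), 35194) = Add(3242, 35194) = 38436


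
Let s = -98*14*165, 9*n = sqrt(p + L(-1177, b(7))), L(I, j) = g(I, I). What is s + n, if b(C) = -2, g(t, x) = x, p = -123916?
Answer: -226380 + I*sqrt(125093)/9 ≈ -2.2638e+5 + 39.298*I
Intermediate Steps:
L(I, j) = I
n = I*sqrt(125093)/9 (n = sqrt(-123916 - 1177)/9 = sqrt(-125093)/9 = (I*sqrt(125093))/9 = I*sqrt(125093)/9 ≈ 39.298*I)
s = -226380 (s = -1372*165 = -226380)
s + n = -226380 + I*sqrt(125093)/9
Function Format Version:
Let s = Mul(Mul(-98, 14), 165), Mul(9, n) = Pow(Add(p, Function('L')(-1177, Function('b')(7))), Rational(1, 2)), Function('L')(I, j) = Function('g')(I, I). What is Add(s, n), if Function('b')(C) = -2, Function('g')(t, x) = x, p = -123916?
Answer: Add(-226380, Mul(Rational(1, 9), I, Pow(125093, Rational(1, 2)))) ≈ Add(-2.2638e+5, Mul(39.298, I))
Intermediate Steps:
Function('L')(I, j) = I
n = Mul(Rational(1, 9), I, Pow(125093, Rational(1, 2))) (n = Mul(Rational(1, 9), Pow(Add(-123916, -1177), Rational(1, 2))) = Mul(Rational(1, 9), Pow(-125093, Rational(1, 2))) = Mul(Rational(1, 9), Mul(I, Pow(125093, Rational(1, 2)))) = Mul(Rational(1, 9), I, Pow(125093, Rational(1, 2))) ≈ Mul(39.298, I))
s = -226380 (s = Mul(-1372, 165) = -226380)
Add(s, n) = Add(-226380, Mul(Rational(1, 9), I, Pow(125093, Rational(1, 2))))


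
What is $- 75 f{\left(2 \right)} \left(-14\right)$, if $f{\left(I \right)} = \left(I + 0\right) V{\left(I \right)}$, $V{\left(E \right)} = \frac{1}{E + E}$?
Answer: $525$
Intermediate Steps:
$V{\left(E \right)} = \frac{1}{2 E}$
$f{\left(I \right)} = \frac{1}{2}$ ($f{\left(I \right)} = \left(I + 0\right) \frac{1}{2 I} = I \frac{1}{2 I} = \frac{1}{2}$)
$- 75 f{\left(2 \right)} \left(-14\right) = \left(-75\right) \frac{1}{2} \left(-14\right) = \left(- \frac{75}{2}\right) \left(-14\right) = 525$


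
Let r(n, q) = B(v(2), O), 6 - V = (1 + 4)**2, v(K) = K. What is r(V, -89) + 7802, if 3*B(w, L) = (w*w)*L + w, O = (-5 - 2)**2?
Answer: 7868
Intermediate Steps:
O = 49 (O = (-7)**2 = 49)
B(w, L) = w/3 + L*w**2/3 (B(w, L) = ((w*w)*L + w)/3 = (w**2*L + w)/3 = (L*w**2 + w)/3 = (w + L*w**2)/3 = w/3 + L*w**2/3)
V = -19 (V = 6 - (1 + 4)**2 = 6 - 1*5**2 = 6 - 1*25 = 6 - 25 = -19)
r(n, q) = 66 (r(n, q) = (1/3)*2*(1 + 49*2) = (1/3)*2*(1 + 98) = (1/3)*2*99 = 66)
r(V, -89) + 7802 = 66 + 7802 = 7868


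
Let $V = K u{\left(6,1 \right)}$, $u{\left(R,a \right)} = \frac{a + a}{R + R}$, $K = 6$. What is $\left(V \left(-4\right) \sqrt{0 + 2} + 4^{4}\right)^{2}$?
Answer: $65568 - 2048 \sqrt{2} \approx 62672.0$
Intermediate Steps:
$u{\left(R,a \right)} = \frac{a}{R}$ ($u{\left(R,a \right)} = \frac{2 a}{2 R} = 2 a \frac{1}{2 R} = \frac{a}{R}$)
$V = 1$ ($V = 6 \cdot 1 \cdot \frac{1}{6} = 6 \cdot \frac{1}{6} = 1$)
$\left(V \left(-4\right) \sqrt{0 + 2} + 4^{4}\right)^{2} = \left(1 \left(-4\right) \sqrt{0 + 2} + 4^{4}\right)^{2} = \left(- 4 \sqrt{2} + 256\right)^{2} = \left(256 - 4 \sqrt{2}\right)^{2}$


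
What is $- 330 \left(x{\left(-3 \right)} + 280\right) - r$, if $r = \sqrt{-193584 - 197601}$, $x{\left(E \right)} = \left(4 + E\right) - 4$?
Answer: $-91410 - 3 i \sqrt{43465} \approx -91410.0 - 625.45 i$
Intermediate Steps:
$x{\left(E \right)} = E$
$r = 3 i \sqrt{43465}$ ($r = \sqrt{-391185} = 3 i \sqrt{43465} \approx 625.45 i$)
$- 330 \left(x{\left(-3 \right)} + 280\right) - r = - 330 \left(-3 + 280\right) - 3 i \sqrt{43465} = \left(-330\right) 277 - 3 i \sqrt{43465} = -91410 - 3 i \sqrt{43465}$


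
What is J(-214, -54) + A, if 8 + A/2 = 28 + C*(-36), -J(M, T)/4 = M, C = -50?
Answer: 4496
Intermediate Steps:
J(M, T) = -4*M
A = 3640 (A = -16 + 2*(28 - 50*(-36)) = -16 + 2*(28 + 1800) = -16 + 2*1828 = -16 + 3656 = 3640)
J(-214, -54) + A = -4*(-214) + 3640 = 856 + 3640 = 4496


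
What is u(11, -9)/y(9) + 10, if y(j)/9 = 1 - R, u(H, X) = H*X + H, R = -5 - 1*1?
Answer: 542/63 ≈ 8.6032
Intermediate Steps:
R = -6 (R = -5 - 1 = -6)
u(H, X) = H + H*X
y(j) = 63 (y(j) = 9*(1 - 1*(-6)) = 9*(1 + 6) = 9*7 = 63)
u(11, -9)/y(9) + 10 = (11*(1 - 9))/63 + 10 = (11*(-8))*(1/63) + 10 = -88*1/63 + 10 = -88/63 + 10 = 542/63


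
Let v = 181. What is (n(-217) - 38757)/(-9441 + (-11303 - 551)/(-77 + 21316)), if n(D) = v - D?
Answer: 814706801/200529253 ≈ 4.0628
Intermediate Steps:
n(D) = 181 - D
(n(-217) - 38757)/(-9441 + (-11303 - 551)/(-77 + 21316)) = ((181 - 1*(-217)) - 38757)/(-9441 + (-11303 - 551)/(-77 + 21316)) = ((181 + 217) - 38757)/(-9441 - 11854/21239) = (398 - 38757)/(-9441 - 11854*1/21239) = -38359/(-9441 - 11854/21239) = -38359/(-200529253/21239) = -38359*(-21239/200529253) = 814706801/200529253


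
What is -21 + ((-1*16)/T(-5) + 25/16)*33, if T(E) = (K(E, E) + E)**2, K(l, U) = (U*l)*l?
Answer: 2063913/67600 ≈ 30.531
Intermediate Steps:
K(l, U) = U*l**2
T(E) = (E + E**3)**2 (T(E) = (E*E**2 + E)**2 = (E**3 + E)**2 = (E + E**3)**2)
-21 + ((-1*16)/T(-5) + 25/16)*33 = -21 + ((-1*16)/(((-5)**2*(1 + (-5)**2)**2)) + 25/16)*33 = -21 + (-16*1/(25*(1 + 25)**2) + 25*(1/16))*33 = -21 + (-16/(25*26**2) + 25/16)*33 = -21 + (-16/(25*676) + 25/16)*33 = -21 + (-16/16900 + 25/16)*33 = -21 + (-16*1/16900 + 25/16)*33 = -21 + (-4/4225 + 25/16)*33 = -21 + (105561/67600)*33 = -21 + 3483513/67600 = 2063913/67600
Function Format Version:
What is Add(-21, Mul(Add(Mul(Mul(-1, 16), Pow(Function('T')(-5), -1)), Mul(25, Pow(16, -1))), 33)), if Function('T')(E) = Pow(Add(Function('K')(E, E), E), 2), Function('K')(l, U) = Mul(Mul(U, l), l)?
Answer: Rational(2063913, 67600) ≈ 30.531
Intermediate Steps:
Function('K')(l, U) = Mul(U, Pow(l, 2))
Function('T')(E) = Pow(Add(E, Pow(E, 3)), 2) (Function('T')(E) = Pow(Add(Mul(E, Pow(E, 2)), E), 2) = Pow(Add(Pow(E, 3), E), 2) = Pow(Add(E, Pow(E, 3)), 2))
Add(-21, Mul(Add(Mul(Mul(-1, 16), Pow(Function('T')(-5), -1)), Mul(25, Pow(16, -1))), 33)) = Add(-21, Mul(Add(Mul(Mul(-1, 16), Pow(Mul(Pow(-5, 2), Pow(Add(1, Pow(-5, 2)), 2)), -1)), Mul(25, Pow(16, -1))), 33)) = Add(-21, Mul(Add(Mul(-16, Pow(Mul(25, Pow(Add(1, 25), 2)), -1)), Mul(25, Rational(1, 16))), 33)) = Add(-21, Mul(Add(Mul(-16, Pow(Mul(25, Pow(26, 2)), -1)), Rational(25, 16)), 33)) = Add(-21, Mul(Add(Mul(-16, Pow(Mul(25, 676), -1)), Rational(25, 16)), 33)) = Add(-21, Mul(Add(Mul(-16, Pow(16900, -1)), Rational(25, 16)), 33)) = Add(-21, Mul(Add(Mul(-16, Rational(1, 16900)), Rational(25, 16)), 33)) = Add(-21, Mul(Add(Rational(-4, 4225), Rational(25, 16)), 33)) = Add(-21, Mul(Rational(105561, 67600), 33)) = Add(-21, Rational(3483513, 67600)) = Rational(2063913, 67600)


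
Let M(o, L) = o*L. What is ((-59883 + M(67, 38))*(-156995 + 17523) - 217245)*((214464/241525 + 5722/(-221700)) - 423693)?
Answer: -725685385131126692774621/214184370 ≈ -3.3881e+15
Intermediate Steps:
M(o, L) = L*o
((-59883 + M(67, 38))*(-156995 + 17523) - 217245)*((214464/241525 + 5722/(-221700)) - 423693) = ((-59883 + 38*67)*(-156995 + 17523) - 217245)*((214464/241525 + 5722/(-221700)) - 423693) = ((-59883 + 2546)*(-139472) - 217245)*((214464*(1/241525) + 5722*(-1/221700)) - 423693) = (-57337*(-139472) - 217245)*((214464/241525 - 2861/110850) - 423693) = (7996906064 - 217245)*(184658651/214184370 - 423693) = 7996688819*(-90748233619759/214184370) = -725685385131126692774621/214184370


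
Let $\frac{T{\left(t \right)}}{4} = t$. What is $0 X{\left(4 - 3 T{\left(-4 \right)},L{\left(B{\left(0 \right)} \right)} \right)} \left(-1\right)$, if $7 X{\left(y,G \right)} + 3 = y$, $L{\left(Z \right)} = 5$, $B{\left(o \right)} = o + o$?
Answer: $0$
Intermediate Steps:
$T{\left(t \right)} = 4 t$
$B{\left(o \right)} = 2 o$
$X{\left(y,G \right)} = - \frac{3}{7} + \frac{y}{7}$
$0 X{\left(4 - 3 T{\left(-4 \right)},L{\left(B{\left(0 \right)} \right)} \right)} \left(-1\right) = 0 \left(- \frac{3}{7} + \frac{4 - 3 \cdot 4 \left(-4\right)}{7}\right) \left(-1\right) = 0 \left(- \frac{3}{7} + \frac{4 - 3 \left(-16\right)}{7}\right) \left(-1\right) = 0 \left(- \frac{3}{7} + \frac{4 - -48}{7}\right) \left(-1\right) = 0 \left(- \frac{3}{7} + \frac{4 + 48}{7}\right) \left(-1\right) = 0 \left(- \frac{3}{7} + \frac{1}{7} \cdot 52\right) \left(-1\right) = 0 \left(- \frac{3}{7} + \frac{52}{7}\right) \left(-1\right) = 0 \cdot 7 \left(-1\right) = 0 \left(-1\right) = 0$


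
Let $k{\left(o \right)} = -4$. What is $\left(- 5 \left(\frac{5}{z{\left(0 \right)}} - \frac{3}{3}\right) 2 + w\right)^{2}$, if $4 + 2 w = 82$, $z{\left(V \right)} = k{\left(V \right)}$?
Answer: $\frac{15129}{4} \approx 3782.3$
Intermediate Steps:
$z{\left(V \right)} = -4$
$w = 39$ ($w = -2 + \frac{1}{2} \cdot 82 = -2 + 41 = 39$)
$\left(- 5 \left(\frac{5}{z{\left(0 \right)}} - \frac{3}{3}\right) 2 + w\right)^{2} = \left(- 5 \left(\frac{5}{-4} - \frac{3}{3}\right) 2 + 39\right)^{2} = \left(- 5 \left(5 \left(- \frac{1}{4}\right) - 1\right) 2 + 39\right)^{2} = \left(- 5 \left(- \frac{5}{4} - 1\right) 2 + 39\right)^{2} = \left(\left(-5\right) \left(- \frac{9}{4}\right) 2 + 39\right)^{2} = \left(\frac{45}{4} \cdot 2 + 39\right)^{2} = \left(\frac{45}{2} + 39\right)^{2} = \left(\frac{123}{2}\right)^{2} = \frac{15129}{4}$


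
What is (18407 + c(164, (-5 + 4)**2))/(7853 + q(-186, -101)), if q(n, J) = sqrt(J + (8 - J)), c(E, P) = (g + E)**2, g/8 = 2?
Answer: 17347277/2681287 - 4418*sqrt(2)/2681287 ≈ 6.4674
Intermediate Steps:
g = 16 (g = 8*2 = 16)
c(E, P) = (16 + E)**2
q(n, J) = 2*sqrt(2) (q(n, J) = sqrt(8) = 2*sqrt(2))
(18407 + c(164, (-5 + 4)**2))/(7853 + q(-186, -101)) = (18407 + (16 + 164)**2)/(7853 + 2*sqrt(2)) = (18407 + 180**2)/(7853 + 2*sqrt(2)) = (18407 + 32400)/(7853 + 2*sqrt(2)) = 50807/(7853 + 2*sqrt(2))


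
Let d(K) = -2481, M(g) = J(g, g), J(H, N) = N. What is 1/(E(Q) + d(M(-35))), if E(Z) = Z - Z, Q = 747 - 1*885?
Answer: -1/2481 ≈ -0.00040306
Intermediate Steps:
M(g) = g
Q = -138 (Q = 747 - 885 = -138)
E(Z) = 0
1/(E(Q) + d(M(-35))) = 1/(0 - 2481) = 1/(-2481) = -1/2481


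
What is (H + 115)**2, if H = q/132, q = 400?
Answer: 15171025/1089 ≈ 13931.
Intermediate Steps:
H = 100/33 (H = 400/132 = 400*(1/132) = 100/33 ≈ 3.0303)
(H + 115)**2 = (100/33 + 115)**2 = (3895/33)**2 = 15171025/1089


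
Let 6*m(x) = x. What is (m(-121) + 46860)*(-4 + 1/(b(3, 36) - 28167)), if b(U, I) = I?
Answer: -31623913475/168786 ≈ -1.8736e+5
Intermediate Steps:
m(x) = x/6
(m(-121) + 46860)*(-4 + 1/(b(3, 36) - 28167)) = ((1/6)*(-121) + 46860)*(-4 + 1/(36 - 28167)) = (-121/6 + 46860)*(-4 + 1/(-28131)) = 281039*(-4 - 1/28131)/6 = (281039/6)*(-112525/28131) = -31623913475/168786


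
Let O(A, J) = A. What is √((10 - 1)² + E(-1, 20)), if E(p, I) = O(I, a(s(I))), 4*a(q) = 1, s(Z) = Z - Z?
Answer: √101 ≈ 10.050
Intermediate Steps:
s(Z) = 0
a(q) = ¼ (a(q) = (¼)*1 = ¼)
E(p, I) = I
√((10 - 1)² + E(-1, 20)) = √((10 - 1)² + 20) = √(9² + 20) = √(81 + 20) = √101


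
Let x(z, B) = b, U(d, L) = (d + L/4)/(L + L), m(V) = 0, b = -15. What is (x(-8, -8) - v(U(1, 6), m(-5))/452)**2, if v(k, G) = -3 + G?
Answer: 45927729/204304 ≈ 224.80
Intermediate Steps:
U(d, L) = (d + L/4)/(2*L) (U(d, L) = (d + L*(1/4))/((2*L)) = (d + L/4)*(1/(2*L)) = (d + L/4)/(2*L))
x(z, B) = -15
(x(-8, -8) - v(U(1, 6), m(-5))/452)**2 = (-15 - (-3 + 0)/452)**2 = (-15 - 1*(-3)*(1/452))**2 = (-15 + 3*(1/452))**2 = (-15 + 3/452)**2 = (-6777/452)**2 = 45927729/204304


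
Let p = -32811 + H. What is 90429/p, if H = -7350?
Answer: -30143/13387 ≈ -2.2517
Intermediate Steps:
p = -40161 (p = -32811 - 7350 = -40161)
90429/p = 90429/(-40161) = 90429*(-1/40161) = -30143/13387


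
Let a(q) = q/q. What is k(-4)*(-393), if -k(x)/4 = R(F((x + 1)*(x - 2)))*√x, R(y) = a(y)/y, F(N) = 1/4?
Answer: 12576*I ≈ 12576.0*I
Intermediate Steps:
a(q) = 1
F(N) = ¼
R(y) = 1/y
k(x) = -16*√x (k(x) = -4*√x/¼ = -16*√x)
k(-4)*(-393) = -32*I*(-393) = 12576*I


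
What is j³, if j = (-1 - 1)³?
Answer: -512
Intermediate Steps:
j = -8 (j = (-2)³ = -8)
j³ = (-8)³ = -512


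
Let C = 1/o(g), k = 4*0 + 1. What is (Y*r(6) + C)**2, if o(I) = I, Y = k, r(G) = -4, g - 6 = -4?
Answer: 49/4 ≈ 12.250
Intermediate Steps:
g = 2 (g = 6 - 4 = 2)
k = 1 (k = 0 + 1 = 1)
Y = 1
C = 1/2 ≈ 0.50000
(Y*r(6) + C)**2 = (1*(-4) + 1/2)**2 = (-4 + 1/2)**2 = (-7/2)**2 = 49/4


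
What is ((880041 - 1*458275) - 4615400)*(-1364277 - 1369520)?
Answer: 11464544048298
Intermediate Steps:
((880041 - 1*458275) - 4615400)*(-1364277 - 1369520) = ((880041 - 458275) - 4615400)*(-2733797) = (421766 - 4615400)*(-2733797) = -4193634*(-2733797) = 11464544048298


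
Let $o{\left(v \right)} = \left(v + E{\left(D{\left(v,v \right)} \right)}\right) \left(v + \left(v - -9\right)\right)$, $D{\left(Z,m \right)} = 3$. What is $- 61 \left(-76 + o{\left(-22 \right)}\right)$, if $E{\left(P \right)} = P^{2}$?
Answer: $-23119$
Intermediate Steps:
$o{\left(v \right)} = \left(9 + v\right) \left(9 + 2 v\right)$ ($o{\left(v \right)} = \left(v + 3^{2}\right) \left(v + \left(v - -9\right)\right) = \left(v + 9\right) \left(v + \left(v + 9\right)\right) = \left(9 + v\right) \left(v + \left(9 + v\right)\right) = \left(9 + v\right) \left(9 + 2 v\right)$)
$- 61 \left(-76 + o{\left(-22 \right)}\right) = - 61 \left(-76 + \left(81 + 2 \left(-22\right)^{2} + 27 \left(-22\right)\right)\right) = - 61 \left(-76 + \left(81 + 2 \cdot 484 - 594\right)\right) = - 61 \left(-76 + \left(81 + 968 - 594\right)\right) = - 61 \left(-76 + 455\right) = \left(-61\right) 379 = -23119$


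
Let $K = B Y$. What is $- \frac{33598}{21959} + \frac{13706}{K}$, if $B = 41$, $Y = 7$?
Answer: $\frac{41618204}{900319} \approx 46.226$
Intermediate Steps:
$K = 287$ ($K = 41 \cdot 7 = 287$)
$- \frac{33598}{21959} + \frac{13706}{K} = - \frac{33598}{21959} + \frac{13706}{287} = \left(-33598\right) \frac{1}{21959} + 13706 \cdot \frac{1}{287} = - \frac{33598}{21959} + \frac{1958}{41} = \frac{41618204}{900319}$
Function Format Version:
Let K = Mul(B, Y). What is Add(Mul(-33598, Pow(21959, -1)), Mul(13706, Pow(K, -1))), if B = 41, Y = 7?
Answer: Rational(41618204, 900319) ≈ 46.226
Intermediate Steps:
K = 287 (K = Mul(41, 7) = 287)
Add(Mul(-33598, Pow(21959, -1)), Mul(13706, Pow(K, -1))) = Add(Mul(-33598, Pow(21959, -1)), Mul(13706, Pow(287, -1))) = Add(Mul(-33598, Rational(1, 21959)), Mul(13706, Rational(1, 287))) = Add(Rational(-33598, 21959), Rational(1958, 41)) = Rational(41618204, 900319)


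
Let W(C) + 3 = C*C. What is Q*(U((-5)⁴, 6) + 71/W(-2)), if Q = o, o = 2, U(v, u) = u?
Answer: 154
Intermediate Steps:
W(C) = -3 + C² (W(C) = -3 + C*C = -3 + C²)
Q = 2
Q*(U((-5)⁴, 6) + 71/W(-2)) = 2*(6 + 71/(-3 + (-2)²)) = 2*(6 + 71/(-3 + 4)) = 2*(6 + 71/1) = 2*(6 + 71*1) = 2*(6 + 71) = 2*77 = 154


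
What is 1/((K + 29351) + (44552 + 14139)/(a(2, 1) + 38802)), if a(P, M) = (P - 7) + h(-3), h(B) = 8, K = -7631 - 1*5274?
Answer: 38805/638245721 ≈ 6.0799e-5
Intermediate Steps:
K = -12905 (K = -7631 - 5274 = -12905)
a(P, M) = 1 + P (a(P, M) = (P - 7) + 8 = (-7 + P) + 8 = 1 + P)
1/((K + 29351) + (44552 + 14139)/(a(2, 1) + 38802)) = 1/((-12905 + 29351) + (44552 + 14139)/((1 + 2) + 38802)) = 1/(16446 + 58691/(3 + 38802)) = 1/(16446 + 58691/38805) = 1/(638245721/38805) = 38805/638245721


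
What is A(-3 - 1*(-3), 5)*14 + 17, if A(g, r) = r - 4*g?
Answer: 87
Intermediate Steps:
A(-3 - 1*(-3), 5)*14 + 17 = (5 - 4*(-3 - 1*(-3)))*14 + 17 = (5 - 4*(-3 + 3))*14 + 17 = (5 - 4*0)*14 + 17 = (5 + 0)*14 + 17 = 5*14 + 17 = 70 + 17 = 87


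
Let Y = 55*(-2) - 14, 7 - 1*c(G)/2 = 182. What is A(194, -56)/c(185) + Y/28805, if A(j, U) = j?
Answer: -11493/20575 ≈ -0.55859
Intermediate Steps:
c(G) = -350 (c(G) = 14 - 2*182 = 14 - 364 = -350)
Y = -124 (Y = -110 - 14 = -124)
A(194, -56)/c(185) + Y/28805 = 194/(-350) - 124/28805 = 194*(-1/350) - 124*1/28805 = -97/175 - 124/28805 = -11493/20575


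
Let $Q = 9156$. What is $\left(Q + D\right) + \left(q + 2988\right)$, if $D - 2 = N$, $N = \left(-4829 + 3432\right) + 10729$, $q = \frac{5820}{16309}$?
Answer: $\frac{350290522}{16309} \approx 21478.0$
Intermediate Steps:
$q = \frac{5820}{16309}$ ($q = 5820 \cdot \frac{1}{16309} = \frac{5820}{16309} \approx 0.35686$)
$N = 9332$ ($N = -1397 + 10729 = 9332$)
$D = 9334$ ($D = 2 + 9332 = 9334$)
$\left(Q + D\right) + \left(q + 2988\right) = \left(9156 + 9334\right) + \left(\frac{5820}{16309} + 2988\right) = 18490 + \frac{48737112}{16309} = \frac{350290522}{16309}$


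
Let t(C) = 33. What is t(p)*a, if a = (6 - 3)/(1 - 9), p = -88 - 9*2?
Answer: -99/8 ≈ -12.375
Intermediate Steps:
p = -106 (p = -88 - 18 = -106)
a = -3/8 (a = 3/(-8) = 3*(-⅛) = -3/8 ≈ -0.37500)
t(p)*a = 33*(-3/8) = -99/8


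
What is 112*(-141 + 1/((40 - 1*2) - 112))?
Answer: -584360/37 ≈ -15794.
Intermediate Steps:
112*(-141 + 1/((40 - 1*2) - 112)) = 112*(-141 + 1/((40 - 2) - 112)) = 112*(-141 + 1/(38 - 112)) = 112*(-141 + 1/(-74)) = 112*(-141 - 1/74) = 112*(-10435/74) = -584360/37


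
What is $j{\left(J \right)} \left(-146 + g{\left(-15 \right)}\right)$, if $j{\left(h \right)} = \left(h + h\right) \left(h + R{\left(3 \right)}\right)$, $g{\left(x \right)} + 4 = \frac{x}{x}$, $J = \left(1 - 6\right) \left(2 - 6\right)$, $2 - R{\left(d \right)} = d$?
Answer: $-113240$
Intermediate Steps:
$R{\left(d \right)} = 2 - d$
$J = 20$ ($J = \left(-5\right) \left(-4\right) = 20$)
$g{\left(x \right)} = -3$ ($g{\left(x \right)} = -4 + \frac{x}{x} = -4 + 1 = -3$)
$j{\left(h \right)} = 2 h \left(-1 + h\right)$ ($j{\left(h \right)} = \left(h + h\right) \left(h + \left(2 - 3\right)\right) = 2 h \left(h + \left(2 - 3\right)\right) = 2 h \left(h - 1\right) = 2 h \left(-1 + h\right)$)
$j{\left(J \right)} \left(-146 + g{\left(-15 \right)}\right) = 2 \cdot 20 \left(-1 + 20\right) \left(-146 - 3\right) = 2 \cdot 20 \cdot 19 \left(-149\right) = 760 \left(-149\right) = -113240$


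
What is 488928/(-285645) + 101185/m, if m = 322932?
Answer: -42995835857/30747970380 ≈ -1.3983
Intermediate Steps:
488928/(-285645) + 101185/m = 488928/(-285645) + 101185/322932 = 488928*(-1/285645) + 101185*(1/322932) = -162976/95215 + 101185/322932 = -42995835857/30747970380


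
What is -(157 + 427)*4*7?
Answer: -16352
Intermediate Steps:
-(157 + 427)*4*7 = -584*28 = -1*16352 = -16352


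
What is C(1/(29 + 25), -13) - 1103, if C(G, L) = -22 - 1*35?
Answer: -1160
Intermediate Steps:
C(G, L) = -57 (C(G, L) = -22 - 35 = -57)
C(1/(29 + 25), -13) - 1103 = -57 - 1103 = -1160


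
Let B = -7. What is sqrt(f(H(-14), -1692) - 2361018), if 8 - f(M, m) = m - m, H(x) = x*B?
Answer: I*sqrt(2361010) ≈ 1536.6*I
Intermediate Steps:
H(x) = -7*x (H(x) = x*(-7) = -7*x)
f(M, m) = 8 (f(M, m) = 8 - (m - m) = 8 - 1*0 = 8 + 0 = 8)
sqrt(f(H(-14), -1692) - 2361018) = sqrt(8 - 2361018) = sqrt(-2361010) = I*sqrt(2361010)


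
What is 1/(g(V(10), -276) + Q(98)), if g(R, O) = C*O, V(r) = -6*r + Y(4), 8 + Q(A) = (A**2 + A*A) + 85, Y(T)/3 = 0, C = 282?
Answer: -1/58547 ≈ -1.7080e-5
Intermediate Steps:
Y(T) = 0 (Y(T) = 3*0 = 0)
Q(A) = 77 + 2*A**2 (Q(A) = -8 + ((A**2 + A*A) + 85) = -8 + ((A**2 + A**2) + 85) = -8 + (2*A**2 + 85) = -8 + (85 + 2*A**2) = 77 + 2*A**2)
V(r) = -6*r (V(r) = -6*r + 0 = -6*r)
g(R, O) = 282*O
1/(g(V(10), -276) + Q(98)) = 1/(282*(-276) + (77 + 2*98**2)) = 1/(-77832 + (77 + 2*9604)) = 1/(-77832 + (77 + 19208)) = 1/(-77832 + 19285) = 1/(-58547) = -1/58547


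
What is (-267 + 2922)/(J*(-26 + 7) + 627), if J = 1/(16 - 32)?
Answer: 42480/10051 ≈ 4.2264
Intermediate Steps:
J = -1/16 (J = 1/(-16) = -1/16 ≈ -0.062500)
(-267 + 2922)/(J*(-26 + 7) + 627) = (-267 + 2922)/(-(-26 + 7)/16 + 627) = 2655/(-1/16*(-19) + 627) = 2655/(19/16 + 627) = 2655/(10051/16) = 2655*(16/10051) = 42480/10051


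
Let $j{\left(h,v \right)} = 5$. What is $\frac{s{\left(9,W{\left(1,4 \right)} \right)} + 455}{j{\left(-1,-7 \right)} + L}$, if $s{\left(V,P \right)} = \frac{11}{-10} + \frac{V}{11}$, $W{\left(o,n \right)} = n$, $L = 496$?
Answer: $\frac{16673}{18370} \approx 0.90762$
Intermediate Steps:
$s{\left(V,P \right)} = - \frac{11}{10} + \frac{V}{11}$ ($s{\left(V,P \right)} = 11 \left(- \frac{1}{10}\right) + V \frac{1}{11} = - \frac{11}{10} + \frac{V}{11}$)
$\frac{s{\left(9,W{\left(1,4 \right)} \right)} + 455}{j{\left(-1,-7 \right)} + L} = \frac{\left(- \frac{11}{10} + \frac{1}{11} \cdot 9\right) + 455}{5 + 496} = \frac{\left(- \frac{11}{10} + \frac{9}{11}\right) + 455}{501} = \left(- \frac{31}{110} + 455\right) \frac{1}{501} = \frac{50019}{110} \cdot \frac{1}{501} = \frac{16673}{18370}$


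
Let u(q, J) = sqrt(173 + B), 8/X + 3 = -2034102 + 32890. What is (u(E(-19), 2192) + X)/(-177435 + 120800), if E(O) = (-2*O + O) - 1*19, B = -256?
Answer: 8/113338811525 - I*sqrt(83)/56635 ≈ 7.0585e-11 - 0.00016086*I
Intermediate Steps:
E(O) = -19 - O (E(O) = -O - 19 = -19 - O)
X = -8/2001215 (X = 8/(-3 + (-2034102 + 32890)) = 8/(-3 - 2001212) = 8/(-2001215) = 8*(-1/2001215) = -8/2001215 ≈ -3.9976e-6)
u(q, J) = I*sqrt(83) (u(q, J) = sqrt(173 - 256) = sqrt(-83) = I*sqrt(83))
(u(E(-19), 2192) + X)/(-177435 + 120800) = (I*sqrt(83) - 8/2001215)/(-177435 + 120800) = (-8/2001215 + I*sqrt(83))/(-56635) = (-8/2001215 + I*sqrt(83))*(-1/56635) = 8/113338811525 - I*sqrt(83)/56635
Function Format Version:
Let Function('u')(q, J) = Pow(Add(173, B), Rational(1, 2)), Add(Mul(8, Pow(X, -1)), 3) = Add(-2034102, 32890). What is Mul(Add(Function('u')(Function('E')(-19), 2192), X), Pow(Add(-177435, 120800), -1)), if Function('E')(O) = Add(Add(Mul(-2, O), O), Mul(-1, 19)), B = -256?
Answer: Add(Rational(8, 113338811525), Mul(Rational(-1, 56635), I, Pow(83, Rational(1, 2)))) ≈ Add(7.0585e-11, Mul(-0.00016086, I))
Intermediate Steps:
Function('E')(O) = Add(-19, Mul(-1, O)) (Function('E')(O) = Add(Mul(-1, O), -19) = Add(-19, Mul(-1, O)))
X = Rational(-8, 2001215) (X = Mul(8, Pow(Add(-3, Add(-2034102, 32890)), -1)) = Mul(8, Pow(Add(-3, -2001212), -1)) = Mul(8, Pow(-2001215, -1)) = Mul(8, Rational(-1, 2001215)) = Rational(-8, 2001215) ≈ -3.9976e-6)
Function('u')(q, J) = Mul(I, Pow(83, Rational(1, 2))) (Function('u')(q, J) = Pow(Add(173, -256), Rational(1, 2)) = Pow(-83, Rational(1, 2)) = Mul(I, Pow(83, Rational(1, 2))))
Mul(Add(Function('u')(Function('E')(-19), 2192), X), Pow(Add(-177435, 120800), -1)) = Mul(Add(Mul(I, Pow(83, Rational(1, 2))), Rational(-8, 2001215)), Pow(Add(-177435, 120800), -1)) = Mul(Add(Rational(-8, 2001215), Mul(I, Pow(83, Rational(1, 2)))), Pow(-56635, -1)) = Mul(Add(Rational(-8, 2001215), Mul(I, Pow(83, Rational(1, 2)))), Rational(-1, 56635)) = Add(Rational(8, 113338811525), Mul(Rational(-1, 56635), I, Pow(83, Rational(1, 2))))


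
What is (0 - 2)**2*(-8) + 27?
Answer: -5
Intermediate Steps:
(0 - 2)**2*(-8) + 27 = (-2)**2*(-8) + 27 = 4*(-8) + 27 = -32 + 27 = -5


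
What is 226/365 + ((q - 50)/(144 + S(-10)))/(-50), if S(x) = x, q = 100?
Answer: 29919/48910 ≈ 0.61172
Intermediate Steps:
226/365 + ((q - 50)/(144 + S(-10)))/(-50) = 226/365 + ((100 - 50)/(144 - 10))/(-50) = 226*(1/365) + (50/134)*(-1/50) = 226/365 + (50*(1/134))*(-1/50) = 226/365 + (25/67)*(-1/50) = 226/365 - 1/134 = 29919/48910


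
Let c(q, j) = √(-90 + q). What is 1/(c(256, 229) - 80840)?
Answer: -40420/3267552717 - √166/6535105434 ≈ -1.2372e-5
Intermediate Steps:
1/(c(256, 229) - 80840) = 1/(√(-90 + 256) - 80840) = 1/(√166 - 80840) = 1/(-80840 + √166)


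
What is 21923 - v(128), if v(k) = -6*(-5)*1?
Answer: 21893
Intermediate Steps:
v(k) = 30 (v(k) = 30*1 = 30)
21923 - v(128) = 21923 - 1*30 = 21923 - 30 = 21893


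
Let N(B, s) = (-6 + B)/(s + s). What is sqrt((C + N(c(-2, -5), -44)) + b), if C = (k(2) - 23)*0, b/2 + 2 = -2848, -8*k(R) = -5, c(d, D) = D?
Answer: I*sqrt(91198)/4 ≈ 75.498*I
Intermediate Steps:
k(R) = 5/8 (k(R) = -1/8*(-5) = 5/8)
N(B, s) = (-6 + B)/(2*s) (N(B, s) = (-6 + B)/((2*s)) = (-6 + B)*(1/(2*s)) = (-6 + B)/(2*s))
b = -5700 (b = -4 + 2*(-2848) = -4 - 5696 = -5700)
C = 0 (C = (5/8 - 23)*0 = -179/8*0 = 0)
sqrt((C + N(c(-2, -5), -44)) + b) = sqrt((0 + (1/2)*(-6 - 5)/(-44)) - 5700) = sqrt((0 + (1/2)*(-1/44)*(-11)) - 5700) = sqrt((0 + 1/8) - 5700) = sqrt(1/8 - 5700) = sqrt(-45599/8) = I*sqrt(91198)/4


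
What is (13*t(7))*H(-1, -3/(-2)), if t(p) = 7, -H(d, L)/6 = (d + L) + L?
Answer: -1092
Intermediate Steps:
H(d, L) = -12*L - 6*d (H(d, L) = -6*((d + L) + L) = -6*((L + d) + L) = -6*(d + 2*L) = -12*L - 6*d)
(13*t(7))*H(-1, -3/(-2)) = (13*7)*(-(-36)/(-2) - 6*(-1)) = 91*(-(-36)*(-1)/2 + 6) = 91*(-12*3/2 + 6) = 91*(-18 + 6) = 91*(-12) = -1092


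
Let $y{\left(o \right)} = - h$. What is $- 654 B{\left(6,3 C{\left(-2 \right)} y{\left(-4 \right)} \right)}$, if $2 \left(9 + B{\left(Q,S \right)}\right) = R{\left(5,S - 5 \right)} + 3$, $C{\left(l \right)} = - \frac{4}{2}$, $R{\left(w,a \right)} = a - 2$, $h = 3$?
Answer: $1308$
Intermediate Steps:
$R{\left(w,a \right)} = -2 + a$
$C{\left(l \right)} = -2$ ($C{\left(l \right)} = \left(-4\right) \frac{1}{2} = -2$)
$y{\left(o \right)} = -3$ ($y{\left(o \right)} = \left(-1\right) 3 = -3$)
$B{\left(Q,S \right)} = -11 + \frac{S}{2}$ ($B{\left(Q,S \right)} = -9 + \frac{\left(-2 + \left(S - 5\right)\right) + 3}{2} = -9 + \frac{\left(-2 + \left(-5 + S\right)\right) + 3}{2} = -9 + \frac{\left(-7 + S\right) + 3}{2} = -9 + \frac{-4 + S}{2} = -9 + \left(-2 + \frac{S}{2}\right) = -11 + \frac{S}{2}$)
$- 654 B{\left(6,3 C{\left(-2 \right)} y{\left(-4 \right)} \right)} = - 654 \left(-11 + \frac{3 \left(-2\right) \left(-3\right)}{2}\right) = - 654 \left(-11 + \frac{\left(-6\right) \left(-3\right)}{2}\right) = - 654 \left(-11 + \frac{1}{2} \cdot 18\right) = - 654 \left(-11 + 9\right) = \left(-654\right) \left(-2\right) = 1308$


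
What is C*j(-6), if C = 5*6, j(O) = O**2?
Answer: 1080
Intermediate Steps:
C = 30
C*j(-6) = 30*(-6)**2 = 30*36 = 1080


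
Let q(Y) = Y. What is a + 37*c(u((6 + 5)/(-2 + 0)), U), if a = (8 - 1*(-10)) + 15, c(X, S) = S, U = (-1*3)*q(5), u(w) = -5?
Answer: -522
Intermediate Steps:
U = -15 (U = -1*3*5 = -3*5 = -15)
a = 33 (a = (8 + 10) + 15 = 18 + 15 = 33)
a + 37*c(u((6 + 5)/(-2 + 0)), U) = 33 + 37*(-15) = 33 - 555 = -522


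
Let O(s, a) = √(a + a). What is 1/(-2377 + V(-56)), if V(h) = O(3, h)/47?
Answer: -5250793/12481135073 - 188*I*√7/12481135073 ≈ -0.0004207 - 3.9852e-8*I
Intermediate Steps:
O(s, a) = √2*√a (O(s, a) = √(2*a) = √2*√a)
V(h) = √2*√h/47 (V(h) = (√2*√h)/47 = (√2*√h)*(1/47) = √2*√h/47)
1/(-2377 + V(-56)) = 1/(-2377 + √2*√(-56)/47) = 1/(-2377 + √2*(2*I*√14)/47) = 1/(-2377 + 4*I*√7/47)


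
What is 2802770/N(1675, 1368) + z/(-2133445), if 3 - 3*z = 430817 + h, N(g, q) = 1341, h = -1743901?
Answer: 5978968692761/2860949745 ≈ 2089.9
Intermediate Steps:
z = 1313087/3 (z = 1 - (430817 - 1743901)/3 = 1 - ⅓*(-1313084) = 1 + 1313084/3 = 1313087/3 ≈ 4.3770e+5)
2802770/N(1675, 1368) + z/(-2133445) = 2802770/1341 + (1313087/3)/(-2133445) = 2802770*(1/1341) + (1313087/3)*(-1/2133445) = 2802770/1341 - 1313087/6400335 = 5978968692761/2860949745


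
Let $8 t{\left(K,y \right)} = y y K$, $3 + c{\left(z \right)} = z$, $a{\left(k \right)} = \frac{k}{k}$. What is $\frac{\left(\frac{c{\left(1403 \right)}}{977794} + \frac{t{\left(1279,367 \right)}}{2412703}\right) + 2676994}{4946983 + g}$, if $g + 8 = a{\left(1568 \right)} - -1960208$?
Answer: $\frac{25261554361392014639}{65179683733820941952} \approx 0.38757$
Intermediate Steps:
$a{\left(k \right)} = 1$
$c{\left(z \right)} = -3 + z$
$t{\left(K,y \right)} = \frac{K y^{2}}{8}$ ($t{\left(K,y \right)} = \frac{y y K}{8} = \frac{y^{2} K}{8} = \frac{K y^{2}}{8}$)
$g = 1960201$ ($g = -8 + \left(1 - -1960208\right) = -8 + \left(1 + 1960208\right) = -8 + 1960209 = 1960201$)
$\frac{\left(\frac{c{\left(1403 \right)}}{977794} + \frac{t{\left(1279,367 \right)}}{2412703}\right) + 2676994}{4946983 + g} = \frac{\left(\frac{-3 + 1403}{977794} + \frac{\frac{1}{8} \cdot 1279 \cdot 367^{2}}{2412703}\right) + 2676994}{4946983 + 1960201} = \frac{\left(1400 \cdot \frac{1}{977794} + \frac{1}{8} \cdot 1279 \cdot 134689 \cdot \frac{1}{2412703}\right) + 2676994}{6907184} = \left(\left(\frac{700}{488897} + \frac{172267231}{8} \cdot \frac{1}{2412703}\right) + 2676994\right) \frac{1}{6907184} = \left(\left(\frac{700}{488897} + \frac{172267231}{19301624}\right) + 2676994\right) \frac{1}{6907184} = \left(\frac{84234443571007}{9436506068728} + 2676994\right) \frac{1}{6907184} = \frac{25261554361392014639}{9436506068728} \cdot \frac{1}{6907184} = \frac{25261554361392014639}{65179683733820941952}$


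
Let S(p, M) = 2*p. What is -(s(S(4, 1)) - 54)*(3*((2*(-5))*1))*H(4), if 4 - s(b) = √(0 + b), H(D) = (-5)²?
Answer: -37500 - 1500*√2 ≈ -39621.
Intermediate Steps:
H(D) = 25
s(b) = 4 - √b (s(b) = 4 - √(0 + b) = 4 - √b)
-(s(S(4, 1)) - 54)*(3*((2*(-5))*1))*H(4) = -((4 - √(2*4)) - 54)*(3*((2*(-5))*1))*25 = -((4 - √8) - 54)*(3*(-10*1))*25 = -((4 - 2*√2) - 54)*(3*(-10))*25 = -((4 - 2*√2) - 54)*(-30*25) = -(-50 - 2*√2)*(-750) = -(37500 + 1500*√2) = -37500 - 1500*√2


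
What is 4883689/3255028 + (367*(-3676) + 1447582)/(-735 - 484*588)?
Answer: 7298371589/6318009348 ≈ 1.1552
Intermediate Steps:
4883689/3255028 + (367*(-3676) + 1447582)/(-735 - 484*588) = 4883689*(1/3255028) + (-1349092 + 1447582)/(-735 - 284592) = 4883689/3255028 + 98490/(-285327) = 4883689/3255028 + 98490*(-1/285327) = 4883689/3255028 - 670/1941 = 7298371589/6318009348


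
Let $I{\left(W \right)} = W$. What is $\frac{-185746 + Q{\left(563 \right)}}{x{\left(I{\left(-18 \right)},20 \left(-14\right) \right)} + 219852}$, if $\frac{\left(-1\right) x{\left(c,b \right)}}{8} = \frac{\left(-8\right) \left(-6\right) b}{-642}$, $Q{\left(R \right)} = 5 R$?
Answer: $- \frac{19573617}{23506244} \approx -0.8327$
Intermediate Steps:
$x{\left(c,b \right)} = \frac{64 b}{107}$ ($x{\left(c,b \right)} = - 8 \frac{\left(-8\right) \left(-6\right) b}{-642} = - 8 \cdot 48 b \left(- \frac{1}{642}\right) = - 8 \left(- \frac{8 b}{107}\right) = \frac{64 b}{107}$)
$\frac{-185746 + Q{\left(563 \right)}}{x{\left(I{\left(-18 \right)},20 \left(-14\right) \right)} + 219852} = \frac{-185746 + 5 \cdot 563}{\frac{64 \cdot 20 \left(-14\right)}{107} + 219852} = \frac{-185746 + 2815}{\frac{64}{107} \left(-280\right) + 219852} = - \frac{182931}{- \frac{17920}{107} + 219852} = - \frac{182931}{\frac{23506244}{107}} = \left(-182931\right) \frac{107}{23506244} = - \frac{19573617}{23506244}$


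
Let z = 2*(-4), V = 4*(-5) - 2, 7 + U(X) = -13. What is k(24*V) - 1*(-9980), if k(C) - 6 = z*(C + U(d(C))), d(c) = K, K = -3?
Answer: 14370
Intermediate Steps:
d(c) = -3
U(X) = -20 (U(X) = -7 - 13 = -20)
V = -22 (V = -20 - 2 = -22)
z = -8
k(C) = 166 - 8*C (k(C) = 6 - 8*(C - 20) = 6 - 8*(-20 + C) = 6 + (160 - 8*C) = 166 - 8*C)
k(24*V) - 1*(-9980) = (166 - 192*(-22)) - 1*(-9980) = (166 - 8*(-528)) + 9980 = (166 + 4224) + 9980 = 4390 + 9980 = 14370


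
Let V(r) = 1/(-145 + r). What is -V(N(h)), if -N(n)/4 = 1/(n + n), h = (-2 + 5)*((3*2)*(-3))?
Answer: 27/3914 ≈ 0.0068983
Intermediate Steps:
h = -54 (h = 3*(6*(-3)) = 3*(-18) = -54)
N(n) = -2/n (N(n) = -4/(n + n) = -4*1/(2*n) = -2/n)
-V(N(h)) = -1/(-145 - 2/(-54)) = -1/(-145 - 2*(-1/54)) = -1/(-145 + 1/27) = -1/(-3914/27) = -1*(-27/3914) = 27/3914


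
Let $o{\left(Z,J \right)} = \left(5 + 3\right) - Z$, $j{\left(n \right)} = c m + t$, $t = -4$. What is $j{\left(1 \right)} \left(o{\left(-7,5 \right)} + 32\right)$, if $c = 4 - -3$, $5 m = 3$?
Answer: $\frac{47}{5} \approx 9.4$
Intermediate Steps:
$m = \frac{3}{5}$ ($m = \frac{1}{5} \cdot 3 = \frac{3}{5} \approx 0.6$)
$c = 7$ ($c = 4 + 3 = 7$)
$j{\left(n \right)} = \frac{1}{5}$ ($j{\left(n \right)} = 7 \cdot \frac{3}{5} - 4 = \frac{21}{5} - 4 = \frac{1}{5}$)
$o{\left(Z,J \right)} = 8 - Z$
$j{\left(1 \right)} \left(o{\left(-7,5 \right)} + 32\right) = \frac{\left(8 - -7\right) + 32}{5} = \frac{\left(8 + 7\right) + 32}{5} = \frac{15 + 32}{5} = \frac{1}{5} \cdot 47 = \frac{47}{5}$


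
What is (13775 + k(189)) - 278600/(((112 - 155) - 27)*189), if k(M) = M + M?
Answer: 2678897/189 ≈ 14174.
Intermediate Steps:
k(M) = 2*M
(13775 + k(189)) - 278600/(((112 - 155) - 27)*189) = (13775 + 2*189) - 278600/(((112 - 155) - 27)*189) = (13775 + 378) - 278600/((-43 - 27)*189) = 14153 - 278600/((-70*189)) = 14153 - 278600/(-13230) = 14153 - 278600*(-1)/13230 = 14153 - 1*(-3980/189) = 14153 + 3980/189 = 2678897/189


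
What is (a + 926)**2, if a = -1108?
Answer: 33124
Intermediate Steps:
(a + 926)**2 = (-1108 + 926)**2 = (-182)**2 = 33124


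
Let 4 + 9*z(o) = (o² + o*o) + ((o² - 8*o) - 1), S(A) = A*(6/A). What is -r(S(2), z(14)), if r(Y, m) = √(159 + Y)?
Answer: -√165 ≈ -12.845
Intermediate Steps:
S(A) = 6
z(o) = -5/9 - 8*o/9 + o²/3 (z(o) = -4/9 + ((o² + o*o) + ((o² - 8*o) - 1))/9 = -4/9 + ((o² + o²) + (-1 + o² - 8*o))/9 = -4/9 + (2*o² + (-1 + o² - 8*o))/9 = -4/9 + (-1 - 8*o + 3*o²)/9 = -4/9 + (-⅑ - 8*o/9 + o²/3) = -5/9 - 8*o/9 + o²/3)
-r(S(2), z(14)) = -√(159 + 6) = -√165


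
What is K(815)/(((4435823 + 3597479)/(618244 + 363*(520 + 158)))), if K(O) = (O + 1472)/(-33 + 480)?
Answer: 988393373/1795442997 ≈ 0.55050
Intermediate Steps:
K(O) = 1472/447 + O/447 (K(O) = (1472 + O)/447 = (1472 + O)*(1/447) = 1472/447 + O/447)
K(815)/(((4435823 + 3597479)/(618244 + 363*(520 + 158)))) = (1472/447 + (1/447)*815)/(((4435823 + 3597479)/(618244 + 363*(520 + 158)))) = (1472/447 + 815/447)/((8033302/(618244 + 363*678))) = 2287/(447*((8033302/(618244 + 246114)))) = 2287/(447*((8033302/864358))) = 2287/(447*((8033302*(1/864358)))) = 2287/(447*(4016651/432179)) = (2287/447)*(432179/4016651) = 988393373/1795442997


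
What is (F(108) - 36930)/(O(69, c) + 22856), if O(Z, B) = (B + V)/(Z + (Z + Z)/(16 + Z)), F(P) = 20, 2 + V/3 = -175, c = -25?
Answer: -110785365/68578654 ≈ -1.6154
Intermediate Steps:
V = -531 (V = -6 + 3*(-175) = -6 - 525 = -531)
O(Z, B) = (-531 + B)/(Z + 2*Z/(16 + Z)) (O(Z, B) = (B - 531)/(Z + (Z + Z)/(16 + Z)) = (-531 + B)/(Z + (2*Z)/(16 + Z)) = (-531 + B)/(Z + 2*Z/(16 + Z)))
(F(108) - 36930)/(O(69, c) + 22856) = (20 - 36930)/((-8496 - 531*69 + 16*(-25) - 25*69)/(69*(18 + 69)) + 22856) = -36910/((1/69)*(-8496 - 36639 - 400 - 1725)/87 + 22856) = -36910/((1/69)*(1/87)*(-47260) + 22856) = -36910/(-47260/6003 + 22856) = -36910/137157308/6003 = -36910*6003/137157308 = -110785365/68578654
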